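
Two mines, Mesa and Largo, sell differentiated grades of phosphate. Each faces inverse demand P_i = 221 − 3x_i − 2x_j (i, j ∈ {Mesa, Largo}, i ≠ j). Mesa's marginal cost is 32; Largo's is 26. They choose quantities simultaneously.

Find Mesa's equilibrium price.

Mine Mesa's profit: π = x_{Mesa}(221 − 3x_{Mesa} − 2x_{Largo}) − 32x_{Mesa}.
∂π/∂x_{Mesa} = 189 − 6x_{Mesa} − 2x_{Largo} = 0 ⇒ x_{Mesa} = 31.5 − (1/3)x_{Largo}.
Similarly x_{Largo} = 32.5 − (1/3)x_{Mesa}.
Substituting the second reaction function into the first: x_{Mesa} = 31.5 − (1/3)(32.5 − (1/3)x_{Mesa}), which gives (8/9)x_{Mesa} = 62/3 ⇒ x_{Mesa} = 23.25.
Then x_{Largo} = 32.5 − (1/3)·23.25 = 24.75.
P_{Mesa} = 221 − 3·23.25 − 2·24.75 = 101.75.

101.75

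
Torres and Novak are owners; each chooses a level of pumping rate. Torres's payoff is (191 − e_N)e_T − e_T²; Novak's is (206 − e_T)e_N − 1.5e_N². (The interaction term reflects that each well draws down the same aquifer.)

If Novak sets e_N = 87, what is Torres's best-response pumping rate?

52

Expanding Torres's payoff: 191e_T − e_Ne_T − e_T².
∂π/∂e_T = 191 − e_N − 2e_T = 0, so e_T = 95.5 − 0.5e_N.
At e_N = 87: e_T = 95.5 − 0.5·87 = 52.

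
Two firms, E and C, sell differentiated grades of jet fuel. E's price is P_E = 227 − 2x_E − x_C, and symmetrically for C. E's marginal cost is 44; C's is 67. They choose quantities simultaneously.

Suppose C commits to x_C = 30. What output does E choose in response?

Firm E's profit: π = x_E(227 − 2x_E − x_C) − 44x_E.
∂π/∂x_E = 183 − 4x_E − x_C = 0 ⇒ x_E = 45.75 − 0.25x_C.
At x_C = 30: x_E = 45.75 − 0.25·30 = 38.25.

38.25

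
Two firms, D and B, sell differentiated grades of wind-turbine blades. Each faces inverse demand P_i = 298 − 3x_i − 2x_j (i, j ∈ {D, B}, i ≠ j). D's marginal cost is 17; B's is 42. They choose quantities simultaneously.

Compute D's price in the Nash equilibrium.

127.0625

Firm D's profit: π = x_D(298 − 3x_D − 2x_B) − 17x_D.
∂π/∂x_D = 281 − 6x_D − 2x_B = 0 ⇒ x_D = 281/6 − (1/3)x_B.
Similarly x_B = 128/3 − (1/3)x_D.
Substituting the second reaction function into the first: x_D = 281/6 − (1/3)(128/3 − (1/3)x_D), which gives (8/9)x_D = 587/18 ⇒ x_D = 36.6875.
Then x_B = 128/3 − (1/3)·36.6875 = 30.4375.
P_D = 298 − 3·36.6875 − 2·30.4375 = 127.0625.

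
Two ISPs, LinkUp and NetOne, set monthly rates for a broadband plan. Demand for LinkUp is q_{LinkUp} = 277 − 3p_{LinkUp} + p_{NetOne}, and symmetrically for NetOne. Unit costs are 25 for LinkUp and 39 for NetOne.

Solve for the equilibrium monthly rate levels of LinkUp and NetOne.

LinkUp's profit: π = (p_{LinkUp} − 25)(277 − 3p_{LinkUp} + p_{NetOne}).
∂π/∂p_{LinkUp} = 352 − 6p_{LinkUp} + p_{NetOne} = 0 ⇒ p_{LinkUp} = 176/3 + (1/6)p_{NetOne}.
Similarly p_{NetOne} = 197/3 + (1/6)p_{LinkUp}.
Plugging p_{NetOne} into LinkUp's best response: p_{LinkUp} = 176/3 + (1/6)(197/3 + (1/6)p_{LinkUp}) ⇒ (35/36)p_{LinkUp} = 1253/18, so p_{LinkUp} = 71.6.
Then p_{NetOne} = 197/3 + (1/6)·71.6 = 77.6.

71.6, 77.6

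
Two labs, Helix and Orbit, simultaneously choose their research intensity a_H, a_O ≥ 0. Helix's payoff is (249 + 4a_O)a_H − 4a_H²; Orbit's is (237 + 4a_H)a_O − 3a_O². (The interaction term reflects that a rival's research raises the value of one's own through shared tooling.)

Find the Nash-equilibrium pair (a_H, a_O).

76.3125, 90.375

Expanding Helix's payoff: 249a_H + 4a_Oa_H − 4a_H².
∂π/∂a_H = 249 + 4a_O − 8a_H = 0, so a_H = 31.125 + 0.5a_O.
Likewise for Orbit: a_O = 39.5 + (2/3)a_H.
Substituting the second reaction function into the first: a_H = 31.125 + 0.5(39.5 + (2/3)a_H), which gives (2/3)a_H = 50.875 ⇒ a_H = 76.3125.
Then a_O = 39.5 + (2/3)·76.3125 = 90.375.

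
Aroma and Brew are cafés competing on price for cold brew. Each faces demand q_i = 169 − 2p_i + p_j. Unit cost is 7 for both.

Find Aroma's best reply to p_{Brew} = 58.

60.25

Aroma's profit: π = (p_{Aroma} − 7)(169 − 2p_{Aroma} + p_{Brew}).
∂π/∂p_{Aroma} = 183 − 4p_{Aroma} + p_{Brew} = 0 ⇒ p_{Aroma} = 45.75 + 0.25p_{Brew}.
At p_{Brew} = 58: p_{Aroma} = 45.75 + 0.25·58 = 60.25.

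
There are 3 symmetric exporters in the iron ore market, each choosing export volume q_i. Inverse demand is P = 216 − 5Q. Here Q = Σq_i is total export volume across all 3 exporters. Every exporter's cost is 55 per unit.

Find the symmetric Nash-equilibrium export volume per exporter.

A representative exporter's profit is π_i = q_i(216 − 5Q) − 55q_i, with Q = q_i + Σ_{j≠i} q_j.
First-order condition: 161 − 10q_i − 5Σ_{j≠i} q_j = 0.
Imposing symmetry (q_j = q for all j) turns Σ_{j≠i} q_j into 2q, so 161 = 20q and q = 8.05.

8.05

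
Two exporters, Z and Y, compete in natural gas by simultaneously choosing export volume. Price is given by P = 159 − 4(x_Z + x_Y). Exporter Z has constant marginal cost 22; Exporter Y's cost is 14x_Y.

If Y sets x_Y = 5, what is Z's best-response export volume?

14.625

Exporter Z's profit: π = x_Z(159 − 4(x_Z + x_Y)) − 22x_Z.
∂π/∂x_Z = 137 − 8x_Z − 4x_Y = 0, so x_Z = 17.125 − 0.5x_Y.
At x_Y = 5: x_Z = 17.125 − 0.5·5 = 14.625.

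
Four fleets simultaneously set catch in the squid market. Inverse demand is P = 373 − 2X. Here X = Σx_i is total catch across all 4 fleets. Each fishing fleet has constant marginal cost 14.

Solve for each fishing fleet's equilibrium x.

A representative fishing fleet's profit is π_i = x_i(373 − 2X) − 14x_i, with X = x_i + Σ_{j≠i} x_j.
First-order condition: 359 − 4x_i − 2Σ_{j≠i} x_j = 0.
In a symmetric equilibrium every fishing fleet chooses the same x, so Σ_{j≠i} x_j = 3x. The condition becomes 359 − 10x = 0, giving x = 359/10 = 35.9.

35.9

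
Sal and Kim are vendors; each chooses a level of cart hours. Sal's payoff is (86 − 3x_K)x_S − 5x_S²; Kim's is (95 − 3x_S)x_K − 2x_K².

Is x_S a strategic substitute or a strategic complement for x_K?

Expanding Sal's payoff: 86x_S − 3x_Kx_S − 5x_S².
∂π/∂x_S = 86 − 3x_K − 10x_S = 0, so x_S = 8.6 − 0.3x_K.
The best-response slope dx_S/dx_K = −0.3 < 0: the reaction function is downward-sloping, so the choices are strategic substitutes.

strategic substitutes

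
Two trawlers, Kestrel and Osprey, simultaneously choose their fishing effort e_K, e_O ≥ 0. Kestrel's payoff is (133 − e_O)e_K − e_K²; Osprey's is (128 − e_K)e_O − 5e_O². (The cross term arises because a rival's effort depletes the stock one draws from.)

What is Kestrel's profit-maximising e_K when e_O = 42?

Expanding Kestrel's payoff: 133e_K − e_Oe_K − e_K².
∂π/∂e_K = 133 − e_O − 2e_K = 0, so e_K = 66.5 − 0.5e_O.
At e_O = 42: e_K = 66.5 − 0.5·42 = 45.5.

45.5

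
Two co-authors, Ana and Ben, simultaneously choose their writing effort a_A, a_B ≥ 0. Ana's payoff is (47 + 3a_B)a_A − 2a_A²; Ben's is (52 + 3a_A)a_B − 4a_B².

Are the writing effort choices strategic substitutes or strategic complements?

Expanding Ana's payoff: 47a_A + 3a_Ba_A − 2a_A².
∂π/∂a_A = 47 + 3a_B − 4a_A = 0, so a_A = 11.75 + 0.75a_B.
The best-response slope da_A/da_B = 0.75 > 0: the reaction function is upward-sloping, so the choices are strategic complements.

strategic complements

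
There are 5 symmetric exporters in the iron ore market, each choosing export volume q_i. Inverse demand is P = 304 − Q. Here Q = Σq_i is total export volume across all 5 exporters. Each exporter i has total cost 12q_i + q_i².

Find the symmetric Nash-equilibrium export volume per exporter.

A representative exporter's profit is π_i = q_i(304 − Q) − 12q_i − q_i², with Q = q_i + Σ_{j≠i} q_j.
First-order condition: 292 − 4q_i − Σ_{j≠i} q_j = 0.
In a symmetric equilibrium every exporter chooses the same q, so Σ_{j≠i} q_j = 4q. The condition becomes 292 − 8q = 0, giving q = 292/8 = 36.5.

36.5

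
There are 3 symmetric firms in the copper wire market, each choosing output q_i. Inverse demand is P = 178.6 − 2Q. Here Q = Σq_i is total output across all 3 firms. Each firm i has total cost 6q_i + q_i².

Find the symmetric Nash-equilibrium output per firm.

17.26

A representative firm's profit is π_i = q_i(178.6 − 2Q) − 6q_i − q_i², with Q = q_i + Σ_{j≠i} q_j.
First-order condition: 172.6 − 6q_i − 2Σ_{j≠i} q_j = 0.
With identical firms, set every q_j = q: then 172.6 − 6q − 4q = 0, i.e. q = 172.6/10 = 17.26.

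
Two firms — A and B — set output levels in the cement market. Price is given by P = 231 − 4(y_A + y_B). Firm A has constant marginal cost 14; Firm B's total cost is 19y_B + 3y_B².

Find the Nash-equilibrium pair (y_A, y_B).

22.8125, 8.625

Firm A's profit: π = y_A(231 − 4(y_A + y_B)) − 14y_A.
∂π/∂y_A = 217 − 8y_A − 4y_B = 0, so y_A = 27.125 − 0.5y_B.
For B: ∂π/∂y_B = 212 − 14y_B − 4y_A = 0 ⇒ y_B = 106/7 − (2/7)y_A.
Plugging y_B into A's best response: y_A = 27.125 − 0.5(106/7 − (2/7)y_A) ⇒ (6/7)y_A = 1095/56, so y_A = 22.8125.
Then y_B = 106/7 − (2/7)·22.8125 = 8.625.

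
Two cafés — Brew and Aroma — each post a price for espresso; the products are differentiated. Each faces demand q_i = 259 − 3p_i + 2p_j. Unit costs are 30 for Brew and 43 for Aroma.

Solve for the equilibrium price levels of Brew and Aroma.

Brew's profit: π = (p_{Brew} − 30)(259 − 3p_{Brew} + 2p_{Aroma}).
∂π/∂p_{Brew} = 349 − 6p_{Brew} + 2p_{Aroma} = 0 ⇒ p_{Brew} = 349/6 + (1/3)p_{Aroma}.
Similarly p_{Aroma} = 194/3 + (1/3)p_{Brew}.
Plugging p_{Aroma} into Brew's best response: p_{Brew} = 349/6 + (1/3)(194/3 + (1/3)p_{Brew}) ⇒ (8/9)p_{Brew} = 1435/18, so p_{Brew} = 89.6875.
Then p_{Aroma} = 194/3 + (1/3)·89.6875 = 94.5625.

89.6875, 94.5625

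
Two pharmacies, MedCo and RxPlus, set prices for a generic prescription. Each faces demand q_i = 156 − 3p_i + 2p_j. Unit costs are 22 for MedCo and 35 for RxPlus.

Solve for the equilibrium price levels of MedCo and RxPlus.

57.9375, 62.8125

MedCo's profit: π = (p_{MedCo} − 22)(156 − 3p_{MedCo} + 2p_{RxPlus}).
∂π/∂p_{MedCo} = 222 − 6p_{MedCo} + 2p_{RxPlus} = 0 ⇒ p_{MedCo} = 37 + (1/3)p_{RxPlus}.
Similarly p_{RxPlus} = 43.5 + (1/3)p_{MedCo}.
Substituting the second reaction function into the first: p_{MedCo} = 37 + (1/3)(43.5 + (1/3)p_{MedCo}), which gives (8/9)p_{MedCo} = 51.5 ⇒ p_{MedCo} = 57.9375.
Then p_{RxPlus} = 43.5 + (1/3)·57.9375 = 62.8125.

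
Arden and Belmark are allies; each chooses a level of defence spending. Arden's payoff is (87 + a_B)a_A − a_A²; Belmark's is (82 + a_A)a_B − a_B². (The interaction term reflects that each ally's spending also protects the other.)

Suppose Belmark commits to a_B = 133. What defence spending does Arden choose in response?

110

Expanding Arden's payoff: 87a_A + a_Ba_A − a_A².
∂π/∂a_A = 87 + a_B − 2a_A = 0, so a_A = 43.5 + 0.5a_B.
At a_B = 133: a_A = 43.5 + 0.5·133 = 110.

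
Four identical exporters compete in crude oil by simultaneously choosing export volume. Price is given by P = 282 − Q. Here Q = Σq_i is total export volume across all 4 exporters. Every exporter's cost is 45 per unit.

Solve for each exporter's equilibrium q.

A representative exporter's profit is π_i = q_i(282 − Q) − 45q_i, with Q = q_i + Σ_{j≠i} q_j.
First-order condition: 237 − 2q_i − Σ_{j≠i} q_j = 0.
Imposing symmetry (q_j = q for all j) turns Σ_{j≠i} q_j into 3q, so 237 = 5q and q = 47.4.

47.4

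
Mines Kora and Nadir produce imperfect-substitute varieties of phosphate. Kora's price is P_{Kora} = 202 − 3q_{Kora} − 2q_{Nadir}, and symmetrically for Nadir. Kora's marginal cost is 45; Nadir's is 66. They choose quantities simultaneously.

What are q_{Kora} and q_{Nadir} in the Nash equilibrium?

20.9375, 15.6875

Mine Kora's profit: π = q_{Kora}(202 − 3q_{Kora} − 2q_{Nadir}) − 45q_{Kora}.
∂π/∂q_{Kora} = 157 − 6q_{Kora} − 2q_{Nadir} = 0 ⇒ q_{Kora} = 157/6 − (1/3)q_{Nadir}.
Similarly q_{Nadir} = 68/3 − (1/3)q_{Kora}.
Substituting the second reaction function into the first: q_{Kora} = 157/6 − (1/3)(68/3 − (1/3)q_{Kora}), which gives (8/9)q_{Kora} = 335/18 ⇒ q_{Kora} = 20.9375.
Then q_{Nadir} = 68/3 − (1/3)·20.9375 = 15.6875.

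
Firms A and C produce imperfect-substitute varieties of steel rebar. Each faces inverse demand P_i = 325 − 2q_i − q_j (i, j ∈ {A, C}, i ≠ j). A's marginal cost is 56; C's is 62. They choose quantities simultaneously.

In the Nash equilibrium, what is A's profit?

Firm A's profit: π = q_A(325 − 2q_A − q_C) − 56q_A.
∂π/∂q_A = 269 − 4q_A − q_C = 0 ⇒ q_A = 67.25 − 0.25q_C.
Similarly q_C = 65.75 − 0.25q_A.
Solving the two reaction functions simultaneously: (1 − (−0.25)(−0.25))q_A = 67.25 − 0.25·65.75, so 0.9375q_A = 50.8125 and q_A = 54.2.
Then q_C = 65.75 − 0.25·54.2 = 52.2.
P_A = 325 − 2·54.2 − 52.2 = 164.4.
Profit = (164.4 − 56)·54.2 = 5875.28.

5875.28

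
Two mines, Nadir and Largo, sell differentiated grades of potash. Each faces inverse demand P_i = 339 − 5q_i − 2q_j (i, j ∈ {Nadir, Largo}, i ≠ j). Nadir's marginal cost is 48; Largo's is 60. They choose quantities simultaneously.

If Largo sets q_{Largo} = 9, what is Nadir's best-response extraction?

27.3

Mine Nadir's profit: π = q_{Nadir}(339 − 5q_{Nadir} − 2q_{Largo}) − 48q_{Nadir}.
∂π/∂q_{Nadir} = 291 − 10q_{Nadir} − 2q_{Largo} = 0 ⇒ q_{Nadir} = 29.1 − 0.2q_{Largo}.
At q_{Largo} = 9: q_{Nadir} = 29.1 − 0.2·9 = 27.3.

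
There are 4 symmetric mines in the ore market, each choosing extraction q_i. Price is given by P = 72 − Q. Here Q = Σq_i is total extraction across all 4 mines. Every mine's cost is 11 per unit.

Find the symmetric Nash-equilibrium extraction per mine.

A representative mine's profit is π_i = q_i(72 − Q) − 11q_i, with Q = q_i + Σ_{j≠i} q_j.
First-order condition: 61 − 2q_i − Σ_{j≠i} q_j = 0.
In a symmetric equilibrium every mine chooses the same q, so Σ_{j≠i} q_j = 3q. The condition becomes 61 − 5q = 0, giving q = 61/5 = 12.2.

12.2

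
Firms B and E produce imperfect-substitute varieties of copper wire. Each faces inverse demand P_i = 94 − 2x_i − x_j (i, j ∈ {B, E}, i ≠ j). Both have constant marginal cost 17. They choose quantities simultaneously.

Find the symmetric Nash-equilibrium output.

15.4

Firm B's profit: π = x_B(94 − 2x_B − x_E) − 17x_B.
∂π/∂x_B = 77 − 4x_B − x_E = 0 ⇒ x_B = 19.25 − 0.25x_E.
By symmetry x_E = x_B; substituting into the reaction function, 1.25x_B = 19.25 and x_B = 15.4.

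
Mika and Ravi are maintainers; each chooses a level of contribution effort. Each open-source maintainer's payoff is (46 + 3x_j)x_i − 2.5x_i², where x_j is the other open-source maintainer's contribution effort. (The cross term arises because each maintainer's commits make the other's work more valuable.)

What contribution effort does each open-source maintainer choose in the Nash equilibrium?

23

Mika's payoff is (46 + 3x_R)x_M − 2.5x_M².
∂π/∂x_M = 46 + 3x_R − 5x_M = 0, so x_M = 9.2 + 0.6x_R.
The game is symmetric, so in equilibrium x_R = x_M: the reaction function gives 0.4x_M = 9.2, hence x_M = 23.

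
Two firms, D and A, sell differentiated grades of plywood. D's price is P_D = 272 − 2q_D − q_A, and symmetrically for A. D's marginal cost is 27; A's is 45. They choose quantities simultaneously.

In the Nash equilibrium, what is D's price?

127.4

Firm D's profit: π = q_D(272 − 2q_D − q_A) − 27q_D.
∂π/∂q_D = 245 − 4q_D − q_A = 0 ⇒ q_D = 61.25 − 0.25q_A.
Similarly q_A = 56.75 − 0.25q_D.
Solving the two reaction functions simultaneously: (1 − (−0.25)(−0.25))q_D = 61.25 − 0.25·56.75, so 0.9375q_D = 47.0625 and q_D = 50.2.
Then q_A = 56.75 − 0.25·50.2 = 44.2.
P_D = 272 − 2·50.2 − 44.2 = 127.4.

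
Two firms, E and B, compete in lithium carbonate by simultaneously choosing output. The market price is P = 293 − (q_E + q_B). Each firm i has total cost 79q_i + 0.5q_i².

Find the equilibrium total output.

107

Firm E's profit: π = q_E(293 − (q_E + q_B)) − 79q_E − 0.5q_E².
∂π/∂q_E = 214 − 3q_E − q_B = 0, so q_E = 214/3 − (1/3)q_B.
Setting q_E = q_B in the reaction function: q_E = 214/3 − (1/3)q_E, so q_E = (214/3) / (4/3) = 53.5.
Total output: 53.5 + 53.5 = 107.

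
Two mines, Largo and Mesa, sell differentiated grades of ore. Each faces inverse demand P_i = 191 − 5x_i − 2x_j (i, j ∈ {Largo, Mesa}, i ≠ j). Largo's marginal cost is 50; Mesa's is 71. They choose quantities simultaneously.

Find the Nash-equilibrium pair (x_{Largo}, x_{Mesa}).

12.1875, 9.5625

Mine Largo's profit: π = x_{Largo}(191 − 5x_{Largo} − 2x_{Mesa}) − 50x_{Largo}.
∂π/∂x_{Largo} = 141 − 10x_{Largo} − 2x_{Mesa} = 0 ⇒ x_{Largo} = 14.1 − 0.2x_{Mesa}.
Similarly x_{Mesa} = 12 − 0.2x_{Largo}.
Solving the two reaction functions simultaneously: (1 − (−0.2)(−0.2))x_{Largo} = 14.1 − 0.2·12, so 0.96x_{Largo} = 11.7 and x_{Largo} = 12.1875.
Then x_{Mesa} = 12 − 0.2·12.1875 = 9.5625.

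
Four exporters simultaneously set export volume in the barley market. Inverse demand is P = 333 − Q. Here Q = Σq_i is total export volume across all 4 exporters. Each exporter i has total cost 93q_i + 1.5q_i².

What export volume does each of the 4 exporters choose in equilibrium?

30

A representative exporter's profit is π_i = q_i(333 − Q) − 93q_i − 1.5q_i², with Q = q_i + Σ_{j≠i} q_j.
First-order condition: 240 − 5q_i − Σ_{j≠i} q_j = 0.
Imposing symmetry (q_j = q for all j) turns Σ_{j≠i} q_j into 3q, so 240 = 8q and q = 30.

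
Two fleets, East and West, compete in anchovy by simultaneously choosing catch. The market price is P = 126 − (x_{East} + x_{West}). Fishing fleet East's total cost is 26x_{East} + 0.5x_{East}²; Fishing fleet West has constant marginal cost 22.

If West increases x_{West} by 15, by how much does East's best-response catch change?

-5

Fishing fleet East's profit: π = x_{East}(126 − (x_{East} + x_{West})) − 26x_{East} − 0.5x_{East}².
∂π/∂x_{East} = 100 − 3x_{East} − x_{West} = 0, so x_{East} = 100/3 − (1/3)x_{West}.
The reaction-function slope is −1/3, so a 15-unit rise in x_{West} moves x_{East} by −1/3 × 15 = −5. East's best response falls — the actions are strategic substitutes.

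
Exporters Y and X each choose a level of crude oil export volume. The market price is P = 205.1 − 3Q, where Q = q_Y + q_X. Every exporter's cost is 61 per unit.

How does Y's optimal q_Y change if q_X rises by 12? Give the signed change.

-6

Exporter Y's profit: π = q_Y(205.1 − 3(q_Y + q_X)) − 61q_Y.
∂π/∂q_Y = 144.1 − 6q_Y − 3q_X = 0, so q_Y = 1441/60 − 0.5q_X.
The reaction-function slope is −0.5, so a 12-unit rise in q_X moves q_Y by −0.5 × 12 = −6. Y's best response falls — the actions are strategic substitutes.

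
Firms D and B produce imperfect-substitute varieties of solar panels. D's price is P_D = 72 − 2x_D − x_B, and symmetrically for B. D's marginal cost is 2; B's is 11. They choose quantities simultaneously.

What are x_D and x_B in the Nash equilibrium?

14.6, 11.6

Firm D's profit: π = x_D(72 − 2x_D − x_B) − 2x_D.
∂π/∂x_D = 70 − 4x_D − x_B = 0 ⇒ x_D = 17.5 − 0.25x_B.
Similarly x_B = 15.25 − 0.25x_D.
Plugging x_B into D's best response: x_D = 17.5 − 0.25(15.25 − 0.25x_D) ⇒ 0.9375x_D = 13.6875, so x_D = 14.6.
Then x_B = 15.25 − 0.25·14.6 = 11.6.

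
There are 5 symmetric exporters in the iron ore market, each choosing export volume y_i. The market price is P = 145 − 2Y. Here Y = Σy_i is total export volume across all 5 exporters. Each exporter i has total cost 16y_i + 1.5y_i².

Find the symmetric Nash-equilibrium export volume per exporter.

8.6

A representative exporter's profit is π_i = y_i(145 − 2Y) − 16y_i − 1.5y_i², with Y = y_i + Σ_{j≠i} y_j.
First-order condition: 129 − 7y_i − 2Σ_{j≠i} y_j = 0.
In a symmetric equilibrium every exporter chooses the same y, so Σ_{j≠i} y_j = 4y. The condition becomes 129 − 15y = 0, giving y = 129/15 = 8.6.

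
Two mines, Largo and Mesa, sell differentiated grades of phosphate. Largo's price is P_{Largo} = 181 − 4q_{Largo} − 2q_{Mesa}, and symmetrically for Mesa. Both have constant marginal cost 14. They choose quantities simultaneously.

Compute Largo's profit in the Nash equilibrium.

Mine Largo's profit: π = q_{Largo}(181 − 4q_{Largo} − 2q_{Mesa}) − 14q_{Largo}.
∂π/∂q_{Largo} = 167 − 8q_{Largo} − 2q_{Mesa} = 0 ⇒ q_{Largo} = 20.875 − 0.25q_{Mesa}.
Setting q_{Largo} = q_{Mesa} in the reaction function: q_{Largo} = 20.875 − 0.25q_{Largo}, so q_{Largo} = 20.875 / 1.25 = 16.7.
P_{Largo} = 181 − 4·16.7 − 2·16.7 = 80.8.
Profit = (80.8 − 14)·16.7 = 1115.56.

1115.56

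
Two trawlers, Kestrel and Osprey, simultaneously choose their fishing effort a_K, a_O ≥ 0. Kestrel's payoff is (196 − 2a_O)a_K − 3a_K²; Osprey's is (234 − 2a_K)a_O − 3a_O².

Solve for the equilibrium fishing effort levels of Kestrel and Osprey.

Expanding Kestrel's payoff: 196a_K − 2a_Oa_K − 3a_K².
∂π/∂a_K = 196 − 2a_O − 6a_K = 0, so a_K = 98/3 − (1/3)a_O.
Likewise for Osprey: a_O = 39 − (1/3)a_K.
Plugging a_O into Kestrel's best response: a_K = 98/3 − (1/3)(39 − (1/3)a_K) ⇒ (8/9)a_K = 59/3, so a_K = 22.125.
Then a_O = 39 − (1/3)·22.125 = 31.625.

22.125, 31.625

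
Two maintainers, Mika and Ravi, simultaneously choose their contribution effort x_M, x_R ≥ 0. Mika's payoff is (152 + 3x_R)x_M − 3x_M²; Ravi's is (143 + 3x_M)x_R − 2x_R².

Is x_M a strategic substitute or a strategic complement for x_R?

strategic complements

Expanding Mika's payoff: 152x_M + 3x_Rx_M − 3x_M².
∂π/∂x_M = 152 + 3x_R − 6x_M = 0, so x_M = 76/3 + 0.5x_R.
The best-response slope dx_M/dx_R = 0.5 > 0: the reaction function is upward-sloping, so the choices are strategic complements.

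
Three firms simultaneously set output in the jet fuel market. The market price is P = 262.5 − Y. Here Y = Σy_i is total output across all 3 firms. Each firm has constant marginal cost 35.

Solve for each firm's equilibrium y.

A representative firm's profit is π_i = y_i(262.5 − Y) − 35y_i, with Y = y_i + Σ_{j≠i} y_j.
First-order condition: 227.5 − 2y_i − Σ_{j≠i} y_j = 0.
Imposing symmetry (y_j = y for all j) turns Σ_{j≠i} y_j into 2y, so 227.5 = 4y and y = 56.875.

56.875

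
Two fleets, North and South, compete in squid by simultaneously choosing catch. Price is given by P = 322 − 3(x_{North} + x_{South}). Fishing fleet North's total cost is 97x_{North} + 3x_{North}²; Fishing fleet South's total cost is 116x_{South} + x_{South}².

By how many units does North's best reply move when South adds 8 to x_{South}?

-2

Fishing fleet North's profit: π = x_{North}(322 − 3(x_{North} + x_{South})) − 97x_{North} − 3x_{North}².
∂π/∂x_{North} = 225 − 12x_{North} − 3x_{South} = 0, so x_{North} = 18.75 − 0.25x_{South}.
The reaction-function slope is −0.25, so an 8-unit rise in x_{South} moves x_{North} by −0.25 × 8 = −2. North's best response falls — the actions are strategic substitutes.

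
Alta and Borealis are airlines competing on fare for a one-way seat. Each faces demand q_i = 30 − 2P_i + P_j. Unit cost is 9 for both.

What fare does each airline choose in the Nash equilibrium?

16

Alta's profit: π = (P_{Alta} − 9)(30 − 2P_{Alta} + P_{Borealis}).
∂π/∂P_{Alta} = 48 − 4P_{Alta} + P_{Borealis} = 0 ⇒ P_{Alta} = 12 + 0.25P_{Borealis}.
Setting P_{Alta} = P_{Borealis} in the reaction function: P_{Alta} = 12 + 0.25P_{Alta}, so P_{Alta} = 12 / 0.75 = 16.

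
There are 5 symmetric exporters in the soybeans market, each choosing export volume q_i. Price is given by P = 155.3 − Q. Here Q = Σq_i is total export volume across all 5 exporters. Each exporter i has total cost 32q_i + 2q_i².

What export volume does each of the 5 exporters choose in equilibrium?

12.33

A representative exporter's profit is π_i = q_i(155.3 − Q) − 32q_i − 2q_i², with Q = q_i + Σ_{j≠i} q_j.
First-order condition: 123.3 − 6q_i − Σ_{j≠i} q_j = 0.
In a symmetric equilibrium every exporter chooses the same q, so Σ_{j≠i} q_j = 4q. The condition becomes 123.3 − 10q = 0, giving q = 123.3/10 = 12.33.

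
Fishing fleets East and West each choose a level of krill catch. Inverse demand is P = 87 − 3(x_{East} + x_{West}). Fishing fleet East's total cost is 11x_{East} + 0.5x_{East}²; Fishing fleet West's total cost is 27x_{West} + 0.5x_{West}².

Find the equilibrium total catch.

13.6

Fishing fleet East's profit: π = x_{East}(87 − 3(x_{East} + x_{West})) − 11x_{East} − 0.5x_{East}².
∂π/∂x_{East} = 76 − 7x_{East} − 3x_{West} = 0, so x_{East} = 76/7 − (3/7)x_{West}.
By the same steps for West: x_{West} = 60/7 − (3/7)x_{East}.
Substituting the second reaction function into the first: x_{East} = 76/7 − (3/7)(60/7 − (3/7)x_{East}), which gives (40/49)x_{East} = 352/49 ⇒ x_{East} = 8.8.
Then x_{West} = 60/7 − (3/7)·8.8 = 4.8.
Total catch: 8.8 + 4.8 = 13.6.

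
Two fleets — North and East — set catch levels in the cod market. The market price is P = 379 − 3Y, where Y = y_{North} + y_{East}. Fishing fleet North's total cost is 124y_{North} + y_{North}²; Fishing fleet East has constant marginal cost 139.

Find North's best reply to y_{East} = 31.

Fishing fleet North's profit: π = y_{North}(379 − 3(y_{North} + y_{East})) − 124y_{North} − y_{North}².
∂π/∂y_{North} = 255 − 8y_{North} − 3y_{East} = 0, so y_{North} = 31.875 − 0.375y_{East}.
At y_{East} = 31: y_{North} = 31.875 − 0.375·31 = 20.25.

20.25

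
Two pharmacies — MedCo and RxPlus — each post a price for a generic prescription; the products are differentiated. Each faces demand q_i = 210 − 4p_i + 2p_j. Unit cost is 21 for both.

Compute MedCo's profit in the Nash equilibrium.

MedCo's profit: π = (p_{MedCo} − 21)(210 − 4p_{MedCo} + 2p_{RxPlus}).
∂π/∂p_{MedCo} = 294 − 8p_{MedCo} + 2p_{RxPlus} = 0 ⇒ p_{MedCo} = 36.75 + 0.25p_{RxPlus}.
The game is symmetric, so in equilibrium p_{RxPlus} = p_{MedCo}: the reaction function gives 0.75p_{MedCo} = 36.75, hence p_{MedCo} = 49.
q_{MedCo} = 210 − 4·49 + 2·49 = 112.
Profit = (49 − 21)·112 = 3136.

3136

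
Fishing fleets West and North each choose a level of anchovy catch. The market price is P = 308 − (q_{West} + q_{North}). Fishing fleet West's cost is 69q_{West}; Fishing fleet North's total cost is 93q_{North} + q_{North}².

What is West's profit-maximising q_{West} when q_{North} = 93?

73

Fishing fleet West's profit: π = q_{West}(308 − (q_{West} + q_{North})) − 69q_{West}.
∂π/∂q_{West} = 239 − 2q_{West} − q_{North} = 0, so q_{West} = 119.5 − 0.5q_{North}.
At q_{North} = 93: q_{West} = 119.5 − 0.5·93 = 73.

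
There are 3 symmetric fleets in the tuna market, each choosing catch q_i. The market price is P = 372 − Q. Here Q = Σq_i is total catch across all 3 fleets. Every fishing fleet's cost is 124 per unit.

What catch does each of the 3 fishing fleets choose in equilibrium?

62

A representative fishing fleet's profit is π_i = q_i(372 − Q) − 124q_i, with Q = q_i + Σ_{j≠i} q_j.
First-order condition: 248 − 2q_i − Σ_{j≠i} q_j = 0.
With identical fishing fleets, set every q_j = q: then 248 − 2q − 2q = 0, i.e. q = 248/4 = 62.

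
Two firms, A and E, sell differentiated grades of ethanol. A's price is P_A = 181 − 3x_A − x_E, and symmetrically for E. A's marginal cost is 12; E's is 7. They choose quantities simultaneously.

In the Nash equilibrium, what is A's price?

Firm A's profit: π = x_A(181 − 3x_A − x_E) − 12x_A.
∂π/∂x_A = 169 − 6x_A − x_E = 0 ⇒ x_A = 169/6 − (1/6)x_E.
Similarly x_E = 29 − (1/6)x_A.
Substituting the second reaction function into the first: x_A = 169/6 − (1/6)(29 − (1/6)x_A), which gives (35/36)x_A = 70/3 ⇒ x_A = 24.
Then x_E = 29 − (1/6)·24 = 25.
P_A = 181 − 3·24 − 25 = 84.

84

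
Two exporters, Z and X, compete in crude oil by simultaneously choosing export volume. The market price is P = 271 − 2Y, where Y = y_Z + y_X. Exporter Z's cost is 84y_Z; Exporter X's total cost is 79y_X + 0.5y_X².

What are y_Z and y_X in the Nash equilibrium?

Exporter Z's profit: π = y_Z(271 − 2(y_Z + y_X)) − 84y_Z.
∂π/∂y_Z = 187 − 4y_Z − 2y_X = 0, so y_Z = 46.75 − 0.5y_X.
For X: ∂π/∂y_X = 192 − 5y_X − 2y_Z = 0 ⇒ y_X = 38.4 − 0.4y_Z.
Substituting the second reaction function into the first: y_Z = 46.75 − 0.5(38.4 − 0.4y_Z), which gives 0.8y_Z = 27.55 ⇒ y_Z = 34.4375.
Then y_X = 38.4 − 0.4·34.4375 = 24.625.

34.4375, 24.625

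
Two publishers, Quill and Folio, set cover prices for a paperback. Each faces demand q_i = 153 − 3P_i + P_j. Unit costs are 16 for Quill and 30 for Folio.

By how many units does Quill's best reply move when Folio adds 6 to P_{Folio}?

Quill's profit: π = (P_{Quill} − 16)(153 − 3P_{Quill} + P_{Folio}).
∂π/∂P_{Quill} = 201 − 6P_{Quill} + P_{Folio} = 0 ⇒ P_{Quill} = 33.5 + (1/6)P_{Folio}.
The reaction-function slope is 1/6, so a 6-unit rise in P_{Folio} moves P_{Quill} by 1/6 × 6 = 1. Quill's best response rises — the actions are strategic complements.

1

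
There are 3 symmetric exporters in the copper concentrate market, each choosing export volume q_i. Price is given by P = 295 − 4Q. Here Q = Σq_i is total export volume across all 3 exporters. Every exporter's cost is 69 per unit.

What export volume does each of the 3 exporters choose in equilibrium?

14.125

A representative exporter's profit is π_i = q_i(295 − 4Q) − 69q_i, with Q = q_i + Σ_{j≠i} q_j.
First-order condition: 226 − 8q_i − 4Σ_{j≠i} q_j = 0.
With identical exporters, set every q_j = q: then 226 − 8q − 8q = 0, i.e. q = 226/16 = 14.125.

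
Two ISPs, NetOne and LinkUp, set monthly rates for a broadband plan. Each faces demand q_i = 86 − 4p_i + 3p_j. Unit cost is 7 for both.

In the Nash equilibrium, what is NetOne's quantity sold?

NetOne's profit: π = (p_{NetOne} − 7)(86 − 4p_{NetOne} + 3p_{LinkUp}).
∂π/∂p_{NetOne} = 114 − 8p_{NetOne} + 3p_{LinkUp} = 0 ⇒ p_{NetOne} = 14.25 + 0.375p_{LinkUp}.
The game is symmetric, so in equilibrium p_{LinkUp} = p_{NetOne}: the reaction function gives 0.625p_{NetOne} = 14.25, hence p_{NetOne} = 22.8.
q_{NetOne} = 86 − 4·22.8 + 3·22.8 = 63.2.

63.2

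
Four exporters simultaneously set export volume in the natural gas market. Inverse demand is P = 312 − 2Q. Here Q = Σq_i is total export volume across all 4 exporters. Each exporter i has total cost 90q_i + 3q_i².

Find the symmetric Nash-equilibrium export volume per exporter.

13.875

A representative exporter's profit is π_i = q_i(312 − 2Q) − 90q_i − 3q_i², with Q = q_i + Σ_{j≠i} q_j.
First-order condition: 222 − 10q_i − 2Σ_{j≠i} q_j = 0.
With identical exporters, set every q_j = q: then 222 − 10q − 6q = 0, i.e. q = 222/16 = 13.875.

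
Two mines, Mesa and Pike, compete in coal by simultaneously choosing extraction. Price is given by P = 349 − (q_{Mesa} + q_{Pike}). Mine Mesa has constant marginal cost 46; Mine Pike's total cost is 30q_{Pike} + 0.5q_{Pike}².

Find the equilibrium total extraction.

Mine Mesa's profit: π = q_{Mesa}(349 − (q_{Mesa} + q_{Pike})) − 46q_{Mesa}.
∂π/∂q_{Mesa} = 303 − 2q_{Mesa} − q_{Pike} = 0, so q_{Mesa} = 151.5 − 0.5q_{Pike}.
For Pike: ∂π/∂q_{Pike} = 319 − 3q_{Pike} − q_{Mesa} = 0 ⇒ q_{Pike} = 319/3 − (1/3)q_{Mesa}.
Substituting the second reaction function into the first: q_{Mesa} = 151.5 − 0.5(319/3 − (1/3)q_{Mesa}), which gives (5/6)q_{Mesa} = 295/3 ⇒ q_{Mesa} = 118.
Then q_{Pike} = 319/3 − (1/3)·118 = 67.
Total extraction: 118 + 67 = 185.

185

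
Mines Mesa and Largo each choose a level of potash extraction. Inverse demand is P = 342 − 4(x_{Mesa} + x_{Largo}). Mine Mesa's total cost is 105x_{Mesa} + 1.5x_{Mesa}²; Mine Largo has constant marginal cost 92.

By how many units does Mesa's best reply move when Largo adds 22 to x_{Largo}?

-8

Mine Mesa's profit: π = x_{Mesa}(342 − 4(x_{Mesa} + x_{Largo})) − 105x_{Mesa} − 1.5x_{Mesa}².
∂π/∂x_{Mesa} = 237 − 11x_{Mesa} − 4x_{Largo} = 0, so x_{Mesa} = 237/11 − (4/11)x_{Largo}.
The reaction-function slope is −4/11, so a 22-unit rise in x_{Largo} moves x_{Mesa} by −4/11 × 22 = −8. Mesa's best response falls — the actions are strategic substitutes.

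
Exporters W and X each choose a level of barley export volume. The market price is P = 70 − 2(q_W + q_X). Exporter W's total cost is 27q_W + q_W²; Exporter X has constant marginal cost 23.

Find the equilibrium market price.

Exporter W's profit: π = q_W(70 − 2(q_W + q_X)) − 27q_W − q_W².
∂π/∂q_W = 43 − 6q_W − 2q_X = 0, so q_W = 43/6 − (1/3)q_X.
For X: ∂π/∂q_X = 47 − 4q_X − 2q_W = 0 ⇒ q_X = 11.75 − 0.5q_W.
Solving the two reaction functions simultaneously: (1 − (−1/3)(−0.5))q_W = 43/6 − (1/3)·11.75, so (5/6)q_W = 3.25 and q_W = 3.9.
Then q_X = 11.75 − 0.5·3.9 = 9.8.
Equilibrium price: P = 70 − 2·13.7 = 42.6.

42.6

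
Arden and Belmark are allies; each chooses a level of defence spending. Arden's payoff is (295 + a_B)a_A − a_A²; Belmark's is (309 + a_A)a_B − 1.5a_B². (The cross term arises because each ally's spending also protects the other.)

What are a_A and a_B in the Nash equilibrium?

238.8, 182.6

Expanding Arden's payoff: 295a_A + a_Ba_A − a_A².
∂π/∂a_A = 295 + a_B − 2a_A = 0, so a_A = 147.5 + 0.5a_B.
Likewise for Belmark: a_B = 103 + (1/3)a_A.
Solving the two reaction functions simultaneously: (1 − (0.5)(1/3))a_A = 147.5 + 0.5·103, so (5/6)a_A = 199 and a_A = 238.8.
Then a_B = 103 + (1/3)·238.8 = 182.6.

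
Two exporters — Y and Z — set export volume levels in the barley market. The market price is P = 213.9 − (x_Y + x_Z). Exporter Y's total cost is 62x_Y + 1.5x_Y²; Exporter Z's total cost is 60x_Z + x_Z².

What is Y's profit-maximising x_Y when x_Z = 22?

Exporter Y's profit: π = x_Y(213.9 − (x_Y + x_Z)) − 62x_Y − 1.5x_Y².
∂π/∂x_Y = 151.9 − 5x_Y − x_Z = 0, so x_Y = 30.38 − 0.2x_Z.
At x_Z = 22: x_Y = 30.38 − 0.2·22 = 25.98.

25.98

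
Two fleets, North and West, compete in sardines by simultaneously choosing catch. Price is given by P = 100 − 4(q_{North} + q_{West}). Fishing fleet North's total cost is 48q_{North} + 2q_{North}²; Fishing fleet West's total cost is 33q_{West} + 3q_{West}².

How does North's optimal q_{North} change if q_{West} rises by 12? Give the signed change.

Fishing fleet North's profit: π = q_{North}(100 − 4(q_{North} + q_{West})) − 48q_{North} − 2q_{North}².
∂π/∂q_{North} = 52 − 12q_{North} − 4q_{West} = 0, so q_{North} = 13/3 − (1/3)q_{West}.
The reaction-function slope is −1/3, so a 12-unit rise in q_{West} moves q_{North} by −1/3 × 12 = −4. North's best response falls — the actions are strategic substitutes.

-4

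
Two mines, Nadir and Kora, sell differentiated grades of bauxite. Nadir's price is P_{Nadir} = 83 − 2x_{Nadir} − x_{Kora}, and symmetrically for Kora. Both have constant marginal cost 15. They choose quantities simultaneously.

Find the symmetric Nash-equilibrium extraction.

Mine Nadir's profit: π = x_{Nadir}(83 − 2x_{Nadir} − x_{Kora}) − 15x_{Nadir}.
∂π/∂x_{Nadir} = 68 − 4x_{Nadir} − x_{Kora} = 0 ⇒ x_{Nadir} = 17 − 0.25x_{Kora}.
Setting x_{Nadir} = x_{Kora} in the reaction function: x_{Nadir} = 17 − 0.25x_{Nadir}, so x_{Nadir} = 17 / 1.25 = 13.6.

13.6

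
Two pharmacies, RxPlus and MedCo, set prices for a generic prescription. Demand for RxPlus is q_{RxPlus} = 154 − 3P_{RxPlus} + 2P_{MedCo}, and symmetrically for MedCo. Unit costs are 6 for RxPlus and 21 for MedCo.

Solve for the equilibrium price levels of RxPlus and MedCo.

45.8125, 51.4375

RxPlus's profit: π = (P_{RxPlus} − 6)(154 − 3P_{RxPlus} + 2P_{MedCo}).
∂π/∂P_{RxPlus} = 172 − 6P_{RxPlus} + 2P_{MedCo} = 0 ⇒ P_{RxPlus} = 86/3 + (1/3)P_{MedCo}.
Similarly P_{MedCo} = 217/6 + (1/3)P_{RxPlus}.
Plugging P_{MedCo} into RxPlus's best response: P_{RxPlus} = 86/3 + (1/3)(217/6 + (1/3)P_{RxPlus}) ⇒ (8/9)P_{RxPlus} = 733/18, so P_{RxPlus} = 45.8125.
Then P_{MedCo} = 217/6 + (1/3)·45.8125 = 51.4375.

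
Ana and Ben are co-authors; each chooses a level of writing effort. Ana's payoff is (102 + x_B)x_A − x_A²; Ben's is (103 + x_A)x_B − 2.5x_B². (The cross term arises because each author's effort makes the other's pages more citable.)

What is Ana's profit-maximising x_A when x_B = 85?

93.5

Expanding Ana's payoff: 102x_A + x_Bx_A − x_A².
∂π/∂x_A = 102 + x_B − 2x_A = 0, so x_A = 51 + 0.5x_B.
At x_B = 85: x_A = 51 + 0.5·85 = 93.5.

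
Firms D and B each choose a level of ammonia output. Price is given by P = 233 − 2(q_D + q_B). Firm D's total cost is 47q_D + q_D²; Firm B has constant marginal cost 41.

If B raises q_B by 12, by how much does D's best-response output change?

-4

Firm D's profit: π = q_D(233 − 2(q_D + q_B)) − 47q_D − q_D².
∂π/∂q_D = 186 − 6q_D − 2q_B = 0, so q_D = 31 − (1/3)q_B.
The reaction-function slope is −1/3, so a 12-unit rise in q_B moves q_D by −1/3 × 12 = −4. D's best response falls — the actions are strategic substitutes.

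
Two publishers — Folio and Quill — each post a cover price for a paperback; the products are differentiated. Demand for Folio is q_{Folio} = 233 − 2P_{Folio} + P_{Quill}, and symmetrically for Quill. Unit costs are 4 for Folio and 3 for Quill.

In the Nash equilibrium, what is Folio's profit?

Folio's profit: π = (P_{Folio} − 4)(233 − 2P_{Folio} + P_{Quill}).
∂π/∂P_{Folio} = 241 − 4P_{Folio} + P_{Quill} = 0 ⇒ P_{Folio} = 60.25 + 0.25P_{Quill}.
Similarly P_{Quill} = 59.75 + 0.25P_{Folio}.
Substituting the second reaction function into the first: P_{Folio} = 60.25 + 0.25(59.75 + 0.25P_{Folio}), which gives 0.9375P_{Folio} = 75.1875 ⇒ P_{Folio} = 80.2.
Then P_{Quill} = 59.75 + 0.25·80.2 = 79.8.
q_{Folio} = 233 − 2·80.2 + 79.8 = 152.4.
Profit = (80.2 − 4)·152.4 = 11612.88.

11612.88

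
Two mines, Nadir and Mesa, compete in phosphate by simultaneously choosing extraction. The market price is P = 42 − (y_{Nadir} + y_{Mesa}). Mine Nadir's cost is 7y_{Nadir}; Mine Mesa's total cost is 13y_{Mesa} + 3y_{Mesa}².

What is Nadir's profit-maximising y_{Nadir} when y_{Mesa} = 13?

Mine Nadir's profit: π = y_{Nadir}(42 − (y_{Nadir} + y_{Mesa})) − 7y_{Nadir}.
∂π/∂y_{Nadir} = 35 − 2y_{Nadir} − y_{Mesa} = 0, so y_{Nadir} = 17.5 − 0.5y_{Mesa}.
At y_{Mesa} = 13: y_{Nadir} = 17.5 − 0.5·13 = 11.

11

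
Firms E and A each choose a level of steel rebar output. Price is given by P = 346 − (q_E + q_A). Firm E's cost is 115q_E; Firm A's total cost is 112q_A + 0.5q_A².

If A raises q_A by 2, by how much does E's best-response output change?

-1

Firm E's profit: π = q_E(346 − (q_E + q_A)) − 115q_E.
∂π/∂q_E = 231 − 2q_E − q_A = 0, so q_E = 115.5 − 0.5q_A.
The reaction-function slope is −0.5, so a 2-unit rise in q_A moves q_E by −0.5 × 2 = −1. E's best response falls — the actions are strategic substitutes.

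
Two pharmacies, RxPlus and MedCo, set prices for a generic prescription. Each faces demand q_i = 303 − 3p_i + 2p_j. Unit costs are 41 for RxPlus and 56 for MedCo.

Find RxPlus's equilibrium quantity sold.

RxPlus's profit: π = (p_{RxPlus} − 41)(303 − 3p_{RxPlus} + 2p_{MedCo}).
∂π/∂p_{RxPlus} = 426 − 6p_{RxPlus} + 2p_{MedCo} = 0 ⇒ p_{RxPlus} = 71 + (1/3)p_{MedCo}.
Similarly p_{MedCo} = 78.5 + (1/3)p_{RxPlus}.
Substituting the second reaction function into the first: p_{RxPlus} = 71 + (1/3)(78.5 + (1/3)p_{RxPlus}), which gives (8/9)p_{RxPlus} = 583/6 ⇒ p_{RxPlus} = 109.3125.
Then p_{MedCo} = 78.5 + (1/3)·109.3125 = 114.9375.
q_{RxPlus} = 303 − 3·109.3125 + 2·114.9375 = 204.9375.

204.9375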